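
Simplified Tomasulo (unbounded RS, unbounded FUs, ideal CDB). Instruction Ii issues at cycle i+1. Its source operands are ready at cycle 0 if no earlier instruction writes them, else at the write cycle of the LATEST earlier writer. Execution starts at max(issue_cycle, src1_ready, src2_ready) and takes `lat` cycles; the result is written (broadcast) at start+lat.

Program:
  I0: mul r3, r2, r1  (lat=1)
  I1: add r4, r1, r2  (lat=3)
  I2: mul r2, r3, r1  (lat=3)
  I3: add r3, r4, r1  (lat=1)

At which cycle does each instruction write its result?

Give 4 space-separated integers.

I0 mul r3: issue@1 deps=(None,None) exec_start@1 write@2
I1 add r4: issue@2 deps=(None,None) exec_start@2 write@5
I2 mul r2: issue@3 deps=(0,None) exec_start@3 write@6
I3 add r3: issue@4 deps=(1,None) exec_start@5 write@6

Answer: 2 5 6 6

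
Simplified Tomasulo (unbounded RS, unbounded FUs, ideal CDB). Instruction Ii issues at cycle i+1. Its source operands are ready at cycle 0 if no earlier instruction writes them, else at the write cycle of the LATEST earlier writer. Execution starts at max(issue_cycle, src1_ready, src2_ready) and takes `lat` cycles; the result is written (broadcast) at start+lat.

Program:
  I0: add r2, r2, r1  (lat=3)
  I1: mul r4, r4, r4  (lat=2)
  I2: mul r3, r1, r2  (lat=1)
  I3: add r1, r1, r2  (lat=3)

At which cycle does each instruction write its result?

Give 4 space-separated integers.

I0 add r2: issue@1 deps=(None,None) exec_start@1 write@4
I1 mul r4: issue@2 deps=(None,None) exec_start@2 write@4
I2 mul r3: issue@3 deps=(None,0) exec_start@4 write@5
I3 add r1: issue@4 deps=(None,0) exec_start@4 write@7

Answer: 4 4 5 7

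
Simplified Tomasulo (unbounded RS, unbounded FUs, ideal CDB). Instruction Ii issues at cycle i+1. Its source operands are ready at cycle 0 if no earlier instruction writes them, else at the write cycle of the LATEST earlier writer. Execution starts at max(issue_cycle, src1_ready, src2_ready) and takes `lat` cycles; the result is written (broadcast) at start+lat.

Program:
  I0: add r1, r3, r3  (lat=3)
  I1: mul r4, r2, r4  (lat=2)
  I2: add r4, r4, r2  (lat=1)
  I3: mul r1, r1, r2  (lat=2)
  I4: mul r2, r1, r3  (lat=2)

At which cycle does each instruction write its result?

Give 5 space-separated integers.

I0 add r1: issue@1 deps=(None,None) exec_start@1 write@4
I1 mul r4: issue@2 deps=(None,None) exec_start@2 write@4
I2 add r4: issue@3 deps=(1,None) exec_start@4 write@5
I3 mul r1: issue@4 deps=(0,None) exec_start@4 write@6
I4 mul r2: issue@5 deps=(3,None) exec_start@6 write@8

Answer: 4 4 5 6 8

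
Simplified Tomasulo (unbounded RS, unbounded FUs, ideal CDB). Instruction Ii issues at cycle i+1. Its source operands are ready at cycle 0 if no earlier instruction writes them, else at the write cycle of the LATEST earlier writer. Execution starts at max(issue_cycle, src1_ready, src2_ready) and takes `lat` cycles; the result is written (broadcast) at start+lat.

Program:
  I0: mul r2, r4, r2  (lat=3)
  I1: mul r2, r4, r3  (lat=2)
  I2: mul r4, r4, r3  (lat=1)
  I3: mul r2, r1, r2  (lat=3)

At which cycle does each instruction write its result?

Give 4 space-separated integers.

Answer: 4 4 4 7

Derivation:
I0 mul r2: issue@1 deps=(None,None) exec_start@1 write@4
I1 mul r2: issue@2 deps=(None,None) exec_start@2 write@4
I2 mul r4: issue@3 deps=(None,None) exec_start@3 write@4
I3 mul r2: issue@4 deps=(None,1) exec_start@4 write@7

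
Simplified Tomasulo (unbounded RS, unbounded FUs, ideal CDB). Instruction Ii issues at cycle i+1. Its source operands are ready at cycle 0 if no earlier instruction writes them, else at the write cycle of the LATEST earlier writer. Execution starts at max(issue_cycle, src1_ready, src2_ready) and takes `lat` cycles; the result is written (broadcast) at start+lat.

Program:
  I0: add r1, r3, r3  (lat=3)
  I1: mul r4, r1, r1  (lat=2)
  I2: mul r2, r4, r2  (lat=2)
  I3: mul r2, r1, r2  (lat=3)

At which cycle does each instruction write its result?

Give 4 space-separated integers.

Answer: 4 6 8 11

Derivation:
I0 add r1: issue@1 deps=(None,None) exec_start@1 write@4
I1 mul r4: issue@2 deps=(0,0) exec_start@4 write@6
I2 mul r2: issue@3 deps=(1,None) exec_start@6 write@8
I3 mul r2: issue@4 deps=(0,2) exec_start@8 write@11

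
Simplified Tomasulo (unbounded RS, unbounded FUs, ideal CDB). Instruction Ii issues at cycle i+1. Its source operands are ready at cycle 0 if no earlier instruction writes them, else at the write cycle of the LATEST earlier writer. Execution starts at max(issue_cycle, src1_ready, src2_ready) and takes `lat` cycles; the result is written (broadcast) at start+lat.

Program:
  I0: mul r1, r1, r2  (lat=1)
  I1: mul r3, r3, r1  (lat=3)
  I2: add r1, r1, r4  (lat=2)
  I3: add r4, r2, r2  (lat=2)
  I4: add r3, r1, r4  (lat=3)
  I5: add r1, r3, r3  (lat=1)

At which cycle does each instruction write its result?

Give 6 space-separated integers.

I0 mul r1: issue@1 deps=(None,None) exec_start@1 write@2
I1 mul r3: issue@2 deps=(None,0) exec_start@2 write@5
I2 add r1: issue@3 deps=(0,None) exec_start@3 write@5
I3 add r4: issue@4 deps=(None,None) exec_start@4 write@6
I4 add r3: issue@5 deps=(2,3) exec_start@6 write@9
I5 add r1: issue@6 deps=(4,4) exec_start@9 write@10

Answer: 2 5 5 6 9 10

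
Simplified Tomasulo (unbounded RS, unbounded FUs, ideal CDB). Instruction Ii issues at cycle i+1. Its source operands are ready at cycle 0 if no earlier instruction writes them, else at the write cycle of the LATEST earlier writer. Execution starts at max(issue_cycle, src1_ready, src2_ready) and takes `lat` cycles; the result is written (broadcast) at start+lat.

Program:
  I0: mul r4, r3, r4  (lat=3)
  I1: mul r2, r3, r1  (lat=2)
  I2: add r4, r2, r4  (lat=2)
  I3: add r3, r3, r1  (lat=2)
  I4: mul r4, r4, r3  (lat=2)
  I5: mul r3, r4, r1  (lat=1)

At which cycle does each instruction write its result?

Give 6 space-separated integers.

I0 mul r4: issue@1 deps=(None,None) exec_start@1 write@4
I1 mul r2: issue@2 deps=(None,None) exec_start@2 write@4
I2 add r4: issue@3 deps=(1,0) exec_start@4 write@6
I3 add r3: issue@4 deps=(None,None) exec_start@4 write@6
I4 mul r4: issue@5 deps=(2,3) exec_start@6 write@8
I5 mul r3: issue@6 deps=(4,None) exec_start@8 write@9

Answer: 4 4 6 6 8 9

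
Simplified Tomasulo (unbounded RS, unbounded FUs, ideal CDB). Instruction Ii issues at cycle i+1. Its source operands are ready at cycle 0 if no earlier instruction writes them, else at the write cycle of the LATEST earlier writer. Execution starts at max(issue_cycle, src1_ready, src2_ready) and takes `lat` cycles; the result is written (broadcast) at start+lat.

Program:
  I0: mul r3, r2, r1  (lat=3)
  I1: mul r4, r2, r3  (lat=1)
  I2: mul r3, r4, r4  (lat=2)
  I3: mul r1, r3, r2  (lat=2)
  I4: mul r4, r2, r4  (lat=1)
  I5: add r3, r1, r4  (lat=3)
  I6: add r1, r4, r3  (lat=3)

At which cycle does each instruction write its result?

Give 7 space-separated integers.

I0 mul r3: issue@1 deps=(None,None) exec_start@1 write@4
I1 mul r4: issue@2 deps=(None,0) exec_start@4 write@5
I2 mul r3: issue@3 deps=(1,1) exec_start@5 write@7
I3 mul r1: issue@4 deps=(2,None) exec_start@7 write@9
I4 mul r4: issue@5 deps=(None,1) exec_start@5 write@6
I5 add r3: issue@6 deps=(3,4) exec_start@9 write@12
I6 add r1: issue@7 deps=(4,5) exec_start@12 write@15

Answer: 4 5 7 9 6 12 15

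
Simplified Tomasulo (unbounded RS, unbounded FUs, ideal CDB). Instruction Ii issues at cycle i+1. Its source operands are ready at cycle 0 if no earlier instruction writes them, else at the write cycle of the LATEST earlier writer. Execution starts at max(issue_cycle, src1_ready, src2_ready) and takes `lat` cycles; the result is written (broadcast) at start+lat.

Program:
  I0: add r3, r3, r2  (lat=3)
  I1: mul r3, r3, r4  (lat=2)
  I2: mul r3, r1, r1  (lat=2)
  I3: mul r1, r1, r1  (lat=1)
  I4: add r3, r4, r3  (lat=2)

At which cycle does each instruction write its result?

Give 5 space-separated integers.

Answer: 4 6 5 5 7

Derivation:
I0 add r3: issue@1 deps=(None,None) exec_start@1 write@4
I1 mul r3: issue@2 deps=(0,None) exec_start@4 write@6
I2 mul r3: issue@3 deps=(None,None) exec_start@3 write@5
I3 mul r1: issue@4 deps=(None,None) exec_start@4 write@5
I4 add r3: issue@5 deps=(None,2) exec_start@5 write@7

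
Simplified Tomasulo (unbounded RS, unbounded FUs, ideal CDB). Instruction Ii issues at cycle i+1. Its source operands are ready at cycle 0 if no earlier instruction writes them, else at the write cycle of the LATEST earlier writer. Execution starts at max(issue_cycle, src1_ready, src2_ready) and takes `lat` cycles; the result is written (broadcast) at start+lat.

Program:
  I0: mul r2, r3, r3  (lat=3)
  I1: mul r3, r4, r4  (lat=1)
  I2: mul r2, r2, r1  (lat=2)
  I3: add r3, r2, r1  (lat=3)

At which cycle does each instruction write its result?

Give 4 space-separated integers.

Answer: 4 3 6 9

Derivation:
I0 mul r2: issue@1 deps=(None,None) exec_start@1 write@4
I1 mul r3: issue@2 deps=(None,None) exec_start@2 write@3
I2 mul r2: issue@3 deps=(0,None) exec_start@4 write@6
I3 add r3: issue@4 deps=(2,None) exec_start@6 write@9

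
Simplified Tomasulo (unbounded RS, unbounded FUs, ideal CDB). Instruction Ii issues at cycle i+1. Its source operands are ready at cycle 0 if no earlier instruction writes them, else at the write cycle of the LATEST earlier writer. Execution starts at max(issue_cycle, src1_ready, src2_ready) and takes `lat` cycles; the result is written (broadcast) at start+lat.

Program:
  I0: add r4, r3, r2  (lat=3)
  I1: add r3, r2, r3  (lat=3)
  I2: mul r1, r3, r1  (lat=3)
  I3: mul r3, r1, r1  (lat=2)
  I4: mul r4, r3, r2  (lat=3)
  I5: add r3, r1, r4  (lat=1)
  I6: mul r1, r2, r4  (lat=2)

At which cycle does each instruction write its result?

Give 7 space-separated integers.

I0 add r4: issue@1 deps=(None,None) exec_start@1 write@4
I1 add r3: issue@2 deps=(None,None) exec_start@2 write@5
I2 mul r1: issue@3 deps=(1,None) exec_start@5 write@8
I3 mul r3: issue@4 deps=(2,2) exec_start@8 write@10
I4 mul r4: issue@5 deps=(3,None) exec_start@10 write@13
I5 add r3: issue@6 deps=(2,4) exec_start@13 write@14
I6 mul r1: issue@7 deps=(None,4) exec_start@13 write@15

Answer: 4 5 8 10 13 14 15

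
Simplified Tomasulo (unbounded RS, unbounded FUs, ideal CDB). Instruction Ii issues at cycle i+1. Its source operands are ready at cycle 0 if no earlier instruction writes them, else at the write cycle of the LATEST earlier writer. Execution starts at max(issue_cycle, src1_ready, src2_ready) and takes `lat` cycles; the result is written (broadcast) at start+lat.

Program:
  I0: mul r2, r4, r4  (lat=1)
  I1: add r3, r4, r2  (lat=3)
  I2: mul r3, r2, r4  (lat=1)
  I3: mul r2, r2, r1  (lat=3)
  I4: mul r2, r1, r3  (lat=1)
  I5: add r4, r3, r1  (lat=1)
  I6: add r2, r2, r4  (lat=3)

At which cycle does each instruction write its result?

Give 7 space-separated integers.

Answer: 2 5 4 7 6 7 10

Derivation:
I0 mul r2: issue@1 deps=(None,None) exec_start@1 write@2
I1 add r3: issue@2 deps=(None,0) exec_start@2 write@5
I2 mul r3: issue@3 deps=(0,None) exec_start@3 write@4
I3 mul r2: issue@4 deps=(0,None) exec_start@4 write@7
I4 mul r2: issue@5 deps=(None,2) exec_start@5 write@6
I5 add r4: issue@6 deps=(2,None) exec_start@6 write@7
I6 add r2: issue@7 deps=(4,5) exec_start@7 write@10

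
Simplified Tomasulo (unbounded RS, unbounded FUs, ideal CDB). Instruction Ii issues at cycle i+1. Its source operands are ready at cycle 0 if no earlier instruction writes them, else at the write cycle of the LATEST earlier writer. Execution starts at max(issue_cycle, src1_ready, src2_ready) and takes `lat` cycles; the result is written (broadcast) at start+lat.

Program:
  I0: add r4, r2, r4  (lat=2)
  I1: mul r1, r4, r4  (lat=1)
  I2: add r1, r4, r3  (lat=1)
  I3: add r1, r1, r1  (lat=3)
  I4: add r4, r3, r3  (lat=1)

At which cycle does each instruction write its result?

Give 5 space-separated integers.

I0 add r4: issue@1 deps=(None,None) exec_start@1 write@3
I1 mul r1: issue@2 deps=(0,0) exec_start@3 write@4
I2 add r1: issue@3 deps=(0,None) exec_start@3 write@4
I3 add r1: issue@4 deps=(2,2) exec_start@4 write@7
I4 add r4: issue@5 deps=(None,None) exec_start@5 write@6

Answer: 3 4 4 7 6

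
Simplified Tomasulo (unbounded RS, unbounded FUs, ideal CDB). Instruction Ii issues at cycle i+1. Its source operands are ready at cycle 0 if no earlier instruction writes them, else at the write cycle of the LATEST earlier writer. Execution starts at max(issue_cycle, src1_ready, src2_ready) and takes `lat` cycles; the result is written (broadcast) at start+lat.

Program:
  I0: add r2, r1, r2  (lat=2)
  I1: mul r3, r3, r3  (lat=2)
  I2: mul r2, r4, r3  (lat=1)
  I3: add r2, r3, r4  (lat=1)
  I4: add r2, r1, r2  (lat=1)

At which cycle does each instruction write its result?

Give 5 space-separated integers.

I0 add r2: issue@1 deps=(None,None) exec_start@1 write@3
I1 mul r3: issue@2 deps=(None,None) exec_start@2 write@4
I2 mul r2: issue@3 deps=(None,1) exec_start@4 write@5
I3 add r2: issue@4 deps=(1,None) exec_start@4 write@5
I4 add r2: issue@5 deps=(None,3) exec_start@5 write@6

Answer: 3 4 5 5 6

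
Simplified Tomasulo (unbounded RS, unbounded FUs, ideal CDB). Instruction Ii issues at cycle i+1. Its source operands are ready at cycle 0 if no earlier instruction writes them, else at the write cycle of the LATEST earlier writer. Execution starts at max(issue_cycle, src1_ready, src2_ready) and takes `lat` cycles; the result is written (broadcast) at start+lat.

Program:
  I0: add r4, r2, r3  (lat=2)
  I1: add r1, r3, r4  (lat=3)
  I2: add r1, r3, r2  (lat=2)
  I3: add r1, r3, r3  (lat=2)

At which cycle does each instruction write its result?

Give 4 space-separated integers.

I0 add r4: issue@1 deps=(None,None) exec_start@1 write@3
I1 add r1: issue@2 deps=(None,0) exec_start@3 write@6
I2 add r1: issue@3 deps=(None,None) exec_start@3 write@5
I3 add r1: issue@4 deps=(None,None) exec_start@4 write@6

Answer: 3 6 5 6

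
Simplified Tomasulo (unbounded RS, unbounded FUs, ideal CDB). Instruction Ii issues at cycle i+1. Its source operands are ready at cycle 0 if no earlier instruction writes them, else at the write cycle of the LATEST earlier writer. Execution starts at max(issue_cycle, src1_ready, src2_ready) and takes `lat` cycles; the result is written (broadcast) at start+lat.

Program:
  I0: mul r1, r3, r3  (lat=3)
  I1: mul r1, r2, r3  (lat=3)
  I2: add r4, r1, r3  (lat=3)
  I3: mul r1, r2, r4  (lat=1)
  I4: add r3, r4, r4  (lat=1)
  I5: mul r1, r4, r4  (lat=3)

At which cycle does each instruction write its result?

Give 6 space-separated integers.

Answer: 4 5 8 9 9 11

Derivation:
I0 mul r1: issue@1 deps=(None,None) exec_start@1 write@4
I1 mul r1: issue@2 deps=(None,None) exec_start@2 write@5
I2 add r4: issue@3 deps=(1,None) exec_start@5 write@8
I3 mul r1: issue@4 deps=(None,2) exec_start@8 write@9
I4 add r3: issue@5 deps=(2,2) exec_start@8 write@9
I5 mul r1: issue@6 deps=(2,2) exec_start@8 write@11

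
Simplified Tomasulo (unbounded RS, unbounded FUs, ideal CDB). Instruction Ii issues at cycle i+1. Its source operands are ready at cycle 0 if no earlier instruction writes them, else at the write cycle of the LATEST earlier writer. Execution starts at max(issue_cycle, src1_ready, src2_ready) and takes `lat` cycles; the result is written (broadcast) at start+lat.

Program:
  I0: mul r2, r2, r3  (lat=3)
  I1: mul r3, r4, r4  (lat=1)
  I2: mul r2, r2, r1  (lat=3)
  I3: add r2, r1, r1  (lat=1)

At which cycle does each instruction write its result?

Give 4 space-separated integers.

Answer: 4 3 7 5

Derivation:
I0 mul r2: issue@1 deps=(None,None) exec_start@1 write@4
I1 mul r3: issue@2 deps=(None,None) exec_start@2 write@3
I2 mul r2: issue@3 deps=(0,None) exec_start@4 write@7
I3 add r2: issue@4 deps=(None,None) exec_start@4 write@5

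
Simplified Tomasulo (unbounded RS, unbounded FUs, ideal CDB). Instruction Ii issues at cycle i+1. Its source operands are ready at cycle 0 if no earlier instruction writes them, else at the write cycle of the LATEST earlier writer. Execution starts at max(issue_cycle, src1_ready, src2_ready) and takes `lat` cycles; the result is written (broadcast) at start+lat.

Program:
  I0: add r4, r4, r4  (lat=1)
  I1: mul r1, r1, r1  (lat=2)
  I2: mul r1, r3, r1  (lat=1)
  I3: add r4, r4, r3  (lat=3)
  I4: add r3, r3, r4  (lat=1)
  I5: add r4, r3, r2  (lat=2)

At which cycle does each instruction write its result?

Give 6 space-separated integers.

Answer: 2 4 5 7 8 10

Derivation:
I0 add r4: issue@1 deps=(None,None) exec_start@1 write@2
I1 mul r1: issue@2 deps=(None,None) exec_start@2 write@4
I2 mul r1: issue@3 deps=(None,1) exec_start@4 write@5
I3 add r4: issue@4 deps=(0,None) exec_start@4 write@7
I4 add r3: issue@5 deps=(None,3) exec_start@7 write@8
I5 add r4: issue@6 deps=(4,None) exec_start@8 write@10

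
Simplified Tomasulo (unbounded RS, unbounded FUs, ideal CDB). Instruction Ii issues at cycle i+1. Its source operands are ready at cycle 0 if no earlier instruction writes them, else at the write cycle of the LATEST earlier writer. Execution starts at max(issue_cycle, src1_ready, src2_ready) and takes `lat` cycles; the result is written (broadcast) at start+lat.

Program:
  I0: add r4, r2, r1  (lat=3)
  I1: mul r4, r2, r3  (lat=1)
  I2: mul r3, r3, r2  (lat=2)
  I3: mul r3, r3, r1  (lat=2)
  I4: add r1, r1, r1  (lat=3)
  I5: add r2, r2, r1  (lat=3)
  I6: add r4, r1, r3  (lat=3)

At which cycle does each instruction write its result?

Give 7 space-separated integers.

I0 add r4: issue@1 deps=(None,None) exec_start@1 write@4
I1 mul r4: issue@2 deps=(None,None) exec_start@2 write@3
I2 mul r3: issue@3 deps=(None,None) exec_start@3 write@5
I3 mul r3: issue@4 deps=(2,None) exec_start@5 write@7
I4 add r1: issue@5 deps=(None,None) exec_start@5 write@8
I5 add r2: issue@6 deps=(None,4) exec_start@8 write@11
I6 add r4: issue@7 deps=(4,3) exec_start@8 write@11

Answer: 4 3 5 7 8 11 11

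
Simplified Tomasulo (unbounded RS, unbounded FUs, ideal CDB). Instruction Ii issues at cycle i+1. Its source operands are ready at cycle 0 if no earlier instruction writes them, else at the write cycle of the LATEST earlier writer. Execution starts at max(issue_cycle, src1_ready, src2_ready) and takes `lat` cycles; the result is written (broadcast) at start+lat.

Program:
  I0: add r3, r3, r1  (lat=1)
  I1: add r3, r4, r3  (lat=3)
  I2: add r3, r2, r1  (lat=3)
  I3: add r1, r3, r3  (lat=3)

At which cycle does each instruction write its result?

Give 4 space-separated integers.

I0 add r3: issue@1 deps=(None,None) exec_start@1 write@2
I1 add r3: issue@2 deps=(None,0) exec_start@2 write@5
I2 add r3: issue@3 deps=(None,None) exec_start@3 write@6
I3 add r1: issue@4 deps=(2,2) exec_start@6 write@9

Answer: 2 5 6 9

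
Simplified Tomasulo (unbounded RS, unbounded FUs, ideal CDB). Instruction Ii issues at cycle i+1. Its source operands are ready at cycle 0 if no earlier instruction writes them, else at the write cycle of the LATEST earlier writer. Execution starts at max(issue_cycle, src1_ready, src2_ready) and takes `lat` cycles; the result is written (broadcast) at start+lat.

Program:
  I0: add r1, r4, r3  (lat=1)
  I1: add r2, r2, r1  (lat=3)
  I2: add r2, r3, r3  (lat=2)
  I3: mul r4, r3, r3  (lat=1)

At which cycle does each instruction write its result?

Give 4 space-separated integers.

Answer: 2 5 5 5

Derivation:
I0 add r1: issue@1 deps=(None,None) exec_start@1 write@2
I1 add r2: issue@2 deps=(None,0) exec_start@2 write@5
I2 add r2: issue@3 deps=(None,None) exec_start@3 write@5
I3 mul r4: issue@4 deps=(None,None) exec_start@4 write@5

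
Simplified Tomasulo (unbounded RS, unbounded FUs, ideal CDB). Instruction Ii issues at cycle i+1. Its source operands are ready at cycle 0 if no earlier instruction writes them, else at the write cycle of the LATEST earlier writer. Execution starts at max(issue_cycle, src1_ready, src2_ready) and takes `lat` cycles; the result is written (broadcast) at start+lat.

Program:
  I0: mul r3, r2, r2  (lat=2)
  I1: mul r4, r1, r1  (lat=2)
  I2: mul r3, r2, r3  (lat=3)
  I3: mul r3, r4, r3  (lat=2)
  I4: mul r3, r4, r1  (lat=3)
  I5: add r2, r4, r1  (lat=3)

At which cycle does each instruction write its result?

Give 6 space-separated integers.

I0 mul r3: issue@1 deps=(None,None) exec_start@1 write@3
I1 mul r4: issue@2 deps=(None,None) exec_start@2 write@4
I2 mul r3: issue@3 deps=(None,0) exec_start@3 write@6
I3 mul r3: issue@4 deps=(1,2) exec_start@6 write@8
I4 mul r3: issue@5 deps=(1,None) exec_start@5 write@8
I5 add r2: issue@6 deps=(1,None) exec_start@6 write@9

Answer: 3 4 6 8 8 9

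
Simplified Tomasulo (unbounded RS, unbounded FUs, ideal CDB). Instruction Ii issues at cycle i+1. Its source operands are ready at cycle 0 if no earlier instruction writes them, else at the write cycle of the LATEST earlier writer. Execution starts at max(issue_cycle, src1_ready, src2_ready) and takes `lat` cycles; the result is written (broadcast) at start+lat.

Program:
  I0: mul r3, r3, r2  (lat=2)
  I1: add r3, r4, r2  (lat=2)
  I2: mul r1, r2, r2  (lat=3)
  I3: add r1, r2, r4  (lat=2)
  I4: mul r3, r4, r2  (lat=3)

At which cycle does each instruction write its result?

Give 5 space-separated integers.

Answer: 3 4 6 6 8

Derivation:
I0 mul r3: issue@1 deps=(None,None) exec_start@1 write@3
I1 add r3: issue@2 deps=(None,None) exec_start@2 write@4
I2 mul r1: issue@3 deps=(None,None) exec_start@3 write@6
I3 add r1: issue@4 deps=(None,None) exec_start@4 write@6
I4 mul r3: issue@5 deps=(None,None) exec_start@5 write@8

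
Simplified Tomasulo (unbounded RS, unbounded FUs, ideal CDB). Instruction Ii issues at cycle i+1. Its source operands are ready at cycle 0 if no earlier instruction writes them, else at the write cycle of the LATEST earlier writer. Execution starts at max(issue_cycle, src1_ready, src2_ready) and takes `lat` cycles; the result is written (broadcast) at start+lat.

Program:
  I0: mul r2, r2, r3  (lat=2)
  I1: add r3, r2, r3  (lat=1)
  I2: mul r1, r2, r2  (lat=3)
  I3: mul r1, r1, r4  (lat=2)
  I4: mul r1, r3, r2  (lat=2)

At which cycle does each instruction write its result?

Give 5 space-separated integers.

Answer: 3 4 6 8 7

Derivation:
I0 mul r2: issue@1 deps=(None,None) exec_start@1 write@3
I1 add r3: issue@2 deps=(0,None) exec_start@3 write@4
I2 mul r1: issue@3 deps=(0,0) exec_start@3 write@6
I3 mul r1: issue@4 deps=(2,None) exec_start@6 write@8
I4 mul r1: issue@5 deps=(1,0) exec_start@5 write@7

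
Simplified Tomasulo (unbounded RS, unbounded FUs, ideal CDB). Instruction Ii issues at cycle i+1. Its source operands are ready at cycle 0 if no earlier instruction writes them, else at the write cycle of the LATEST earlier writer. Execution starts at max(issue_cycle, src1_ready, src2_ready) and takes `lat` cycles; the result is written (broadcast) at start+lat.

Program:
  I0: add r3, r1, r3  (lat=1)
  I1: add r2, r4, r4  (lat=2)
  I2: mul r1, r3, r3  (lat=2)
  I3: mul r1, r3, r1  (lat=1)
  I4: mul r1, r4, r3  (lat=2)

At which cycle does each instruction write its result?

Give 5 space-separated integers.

Answer: 2 4 5 6 7

Derivation:
I0 add r3: issue@1 deps=(None,None) exec_start@1 write@2
I1 add r2: issue@2 deps=(None,None) exec_start@2 write@4
I2 mul r1: issue@3 deps=(0,0) exec_start@3 write@5
I3 mul r1: issue@4 deps=(0,2) exec_start@5 write@6
I4 mul r1: issue@5 deps=(None,0) exec_start@5 write@7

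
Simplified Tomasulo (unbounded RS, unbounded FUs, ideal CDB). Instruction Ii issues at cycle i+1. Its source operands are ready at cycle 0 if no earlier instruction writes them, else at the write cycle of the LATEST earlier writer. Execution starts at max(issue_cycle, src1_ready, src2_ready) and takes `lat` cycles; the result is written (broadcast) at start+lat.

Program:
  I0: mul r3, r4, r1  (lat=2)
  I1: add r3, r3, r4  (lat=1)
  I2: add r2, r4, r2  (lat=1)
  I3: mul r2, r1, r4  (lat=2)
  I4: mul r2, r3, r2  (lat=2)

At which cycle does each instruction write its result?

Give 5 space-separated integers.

I0 mul r3: issue@1 deps=(None,None) exec_start@1 write@3
I1 add r3: issue@2 deps=(0,None) exec_start@3 write@4
I2 add r2: issue@3 deps=(None,None) exec_start@3 write@4
I3 mul r2: issue@4 deps=(None,None) exec_start@4 write@6
I4 mul r2: issue@5 deps=(1,3) exec_start@6 write@8

Answer: 3 4 4 6 8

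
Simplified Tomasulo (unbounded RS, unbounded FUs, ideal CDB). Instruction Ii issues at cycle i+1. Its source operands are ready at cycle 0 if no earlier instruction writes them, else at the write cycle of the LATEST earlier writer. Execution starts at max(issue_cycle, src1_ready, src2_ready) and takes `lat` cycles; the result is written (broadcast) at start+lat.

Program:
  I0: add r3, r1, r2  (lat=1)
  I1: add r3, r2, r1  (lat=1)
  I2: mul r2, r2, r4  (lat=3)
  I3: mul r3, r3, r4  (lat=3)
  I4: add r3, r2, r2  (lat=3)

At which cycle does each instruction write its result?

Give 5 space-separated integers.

I0 add r3: issue@1 deps=(None,None) exec_start@1 write@2
I1 add r3: issue@2 deps=(None,None) exec_start@2 write@3
I2 mul r2: issue@3 deps=(None,None) exec_start@3 write@6
I3 mul r3: issue@4 deps=(1,None) exec_start@4 write@7
I4 add r3: issue@5 deps=(2,2) exec_start@6 write@9

Answer: 2 3 6 7 9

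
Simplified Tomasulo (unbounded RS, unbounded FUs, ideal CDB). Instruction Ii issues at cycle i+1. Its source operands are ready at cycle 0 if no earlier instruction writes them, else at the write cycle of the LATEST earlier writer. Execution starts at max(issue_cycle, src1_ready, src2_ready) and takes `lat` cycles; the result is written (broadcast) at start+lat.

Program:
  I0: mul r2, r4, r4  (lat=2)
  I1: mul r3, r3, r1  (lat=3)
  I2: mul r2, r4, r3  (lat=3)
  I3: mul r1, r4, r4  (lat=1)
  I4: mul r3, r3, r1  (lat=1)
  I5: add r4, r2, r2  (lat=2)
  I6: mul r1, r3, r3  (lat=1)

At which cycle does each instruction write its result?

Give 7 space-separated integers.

Answer: 3 5 8 5 6 10 8

Derivation:
I0 mul r2: issue@1 deps=(None,None) exec_start@1 write@3
I1 mul r3: issue@2 deps=(None,None) exec_start@2 write@5
I2 mul r2: issue@3 deps=(None,1) exec_start@5 write@8
I3 mul r1: issue@4 deps=(None,None) exec_start@4 write@5
I4 mul r3: issue@5 deps=(1,3) exec_start@5 write@6
I5 add r4: issue@6 deps=(2,2) exec_start@8 write@10
I6 mul r1: issue@7 deps=(4,4) exec_start@7 write@8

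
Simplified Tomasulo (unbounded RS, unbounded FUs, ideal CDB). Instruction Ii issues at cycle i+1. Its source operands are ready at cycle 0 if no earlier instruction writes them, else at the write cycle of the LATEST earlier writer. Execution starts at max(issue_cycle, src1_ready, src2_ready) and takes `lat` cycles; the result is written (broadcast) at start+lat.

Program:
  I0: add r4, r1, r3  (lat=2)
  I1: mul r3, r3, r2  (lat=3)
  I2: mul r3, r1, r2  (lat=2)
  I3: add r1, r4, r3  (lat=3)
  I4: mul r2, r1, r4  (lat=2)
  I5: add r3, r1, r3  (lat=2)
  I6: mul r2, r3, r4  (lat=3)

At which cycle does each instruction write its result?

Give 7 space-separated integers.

I0 add r4: issue@1 deps=(None,None) exec_start@1 write@3
I1 mul r3: issue@2 deps=(None,None) exec_start@2 write@5
I2 mul r3: issue@3 deps=(None,None) exec_start@3 write@5
I3 add r1: issue@4 deps=(0,2) exec_start@5 write@8
I4 mul r2: issue@5 deps=(3,0) exec_start@8 write@10
I5 add r3: issue@6 deps=(3,2) exec_start@8 write@10
I6 mul r2: issue@7 deps=(5,0) exec_start@10 write@13

Answer: 3 5 5 8 10 10 13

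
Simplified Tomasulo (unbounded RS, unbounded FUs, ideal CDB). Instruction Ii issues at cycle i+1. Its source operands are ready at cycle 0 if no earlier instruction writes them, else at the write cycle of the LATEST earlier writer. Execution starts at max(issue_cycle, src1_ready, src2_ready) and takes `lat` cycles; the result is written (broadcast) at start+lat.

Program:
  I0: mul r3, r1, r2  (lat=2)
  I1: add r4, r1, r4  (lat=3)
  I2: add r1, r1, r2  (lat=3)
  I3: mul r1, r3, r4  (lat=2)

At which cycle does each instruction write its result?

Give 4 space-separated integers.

Answer: 3 5 6 7

Derivation:
I0 mul r3: issue@1 deps=(None,None) exec_start@1 write@3
I1 add r4: issue@2 deps=(None,None) exec_start@2 write@5
I2 add r1: issue@3 deps=(None,None) exec_start@3 write@6
I3 mul r1: issue@4 deps=(0,1) exec_start@5 write@7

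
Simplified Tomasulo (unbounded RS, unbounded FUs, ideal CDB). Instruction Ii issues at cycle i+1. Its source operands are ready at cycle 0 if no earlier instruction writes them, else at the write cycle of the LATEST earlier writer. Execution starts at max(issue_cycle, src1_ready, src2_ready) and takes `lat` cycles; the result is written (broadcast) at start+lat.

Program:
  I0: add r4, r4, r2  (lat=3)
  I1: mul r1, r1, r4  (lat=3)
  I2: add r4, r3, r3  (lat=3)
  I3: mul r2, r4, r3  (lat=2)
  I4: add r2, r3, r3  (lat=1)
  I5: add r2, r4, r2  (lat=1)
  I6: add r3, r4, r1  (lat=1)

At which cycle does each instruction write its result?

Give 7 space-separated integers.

Answer: 4 7 6 8 6 7 8

Derivation:
I0 add r4: issue@1 deps=(None,None) exec_start@1 write@4
I1 mul r1: issue@2 deps=(None,0) exec_start@4 write@7
I2 add r4: issue@3 deps=(None,None) exec_start@3 write@6
I3 mul r2: issue@4 deps=(2,None) exec_start@6 write@8
I4 add r2: issue@5 deps=(None,None) exec_start@5 write@6
I5 add r2: issue@6 deps=(2,4) exec_start@6 write@7
I6 add r3: issue@7 deps=(2,1) exec_start@7 write@8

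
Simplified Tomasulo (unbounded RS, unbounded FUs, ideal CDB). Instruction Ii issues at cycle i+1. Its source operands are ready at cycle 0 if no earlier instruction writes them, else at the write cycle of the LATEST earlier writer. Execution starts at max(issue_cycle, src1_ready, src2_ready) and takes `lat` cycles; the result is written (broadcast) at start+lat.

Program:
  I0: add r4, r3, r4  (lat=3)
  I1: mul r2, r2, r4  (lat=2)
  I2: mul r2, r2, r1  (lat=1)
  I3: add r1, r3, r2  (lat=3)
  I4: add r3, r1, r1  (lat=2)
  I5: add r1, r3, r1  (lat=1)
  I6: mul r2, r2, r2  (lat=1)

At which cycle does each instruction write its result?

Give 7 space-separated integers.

I0 add r4: issue@1 deps=(None,None) exec_start@1 write@4
I1 mul r2: issue@2 deps=(None,0) exec_start@4 write@6
I2 mul r2: issue@3 deps=(1,None) exec_start@6 write@7
I3 add r1: issue@4 deps=(None,2) exec_start@7 write@10
I4 add r3: issue@5 deps=(3,3) exec_start@10 write@12
I5 add r1: issue@6 deps=(4,3) exec_start@12 write@13
I6 mul r2: issue@7 deps=(2,2) exec_start@7 write@8

Answer: 4 6 7 10 12 13 8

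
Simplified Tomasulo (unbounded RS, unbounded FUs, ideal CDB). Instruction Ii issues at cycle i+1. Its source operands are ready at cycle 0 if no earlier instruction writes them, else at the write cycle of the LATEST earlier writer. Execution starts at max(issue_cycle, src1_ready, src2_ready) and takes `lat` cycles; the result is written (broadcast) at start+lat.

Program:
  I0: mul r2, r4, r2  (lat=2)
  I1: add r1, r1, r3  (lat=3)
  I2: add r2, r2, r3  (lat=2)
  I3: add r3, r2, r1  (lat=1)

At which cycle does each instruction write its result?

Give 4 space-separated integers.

Answer: 3 5 5 6

Derivation:
I0 mul r2: issue@1 deps=(None,None) exec_start@1 write@3
I1 add r1: issue@2 deps=(None,None) exec_start@2 write@5
I2 add r2: issue@3 deps=(0,None) exec_start@3 write@5
I3 add r3: issue@4 deps=(2,1) exec_start@5 write@6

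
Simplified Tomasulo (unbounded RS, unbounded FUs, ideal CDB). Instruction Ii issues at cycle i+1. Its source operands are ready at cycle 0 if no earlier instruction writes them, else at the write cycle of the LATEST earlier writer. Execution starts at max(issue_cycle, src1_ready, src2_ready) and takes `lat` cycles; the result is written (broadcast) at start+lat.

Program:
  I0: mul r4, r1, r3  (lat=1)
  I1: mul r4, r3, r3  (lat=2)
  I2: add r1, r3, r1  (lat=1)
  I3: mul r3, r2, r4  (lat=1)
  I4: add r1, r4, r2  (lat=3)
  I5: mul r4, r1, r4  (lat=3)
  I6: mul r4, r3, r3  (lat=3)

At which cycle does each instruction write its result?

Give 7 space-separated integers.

I0 mul r4: issue@1 deps=(None,None) exec_start@1 write@2
I1 mul r4: issue@2 deps=(None,None) exec_start@2 write@4
I2 add r1: issue@3 deps=(None,None) exec_start@3 write@4
I3 mul r3: issue@4 deps=(None,1) exec_start@4 write@5
I4 add r1: issue@5 deps=(1,None) exec_start@5 write@8
I5 mul r4: issue@6 deps=(4,1) exec_start@8 write@11
I6 mul r4: issue@7 deps=(3,3) exec_start@7 write@10

Answer: 2 4 4 5 8 11 10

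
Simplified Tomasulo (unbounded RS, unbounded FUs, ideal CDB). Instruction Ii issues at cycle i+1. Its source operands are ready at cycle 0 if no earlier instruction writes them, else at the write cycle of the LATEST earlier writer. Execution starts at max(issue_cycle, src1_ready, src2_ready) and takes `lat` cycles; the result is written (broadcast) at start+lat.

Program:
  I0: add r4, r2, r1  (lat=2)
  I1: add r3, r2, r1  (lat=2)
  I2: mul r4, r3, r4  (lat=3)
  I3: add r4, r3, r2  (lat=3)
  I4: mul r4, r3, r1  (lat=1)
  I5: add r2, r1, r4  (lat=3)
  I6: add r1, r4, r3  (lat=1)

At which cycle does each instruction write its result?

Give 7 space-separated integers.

I0 add r4: issue@1 deps=(None,None) exec_start@1 write@3
I1 add r3: issue@2 deps=(None,None) exec_start@2 write@4
I2 mul r4: issue@3 deps=(1,0) exec_start@4 write@7
I3 add r4: issue@4 deps=(1,None) exec_start@4 write@7
I4 mul r4: issue@5 deps=(1,None) exec_start@5 write@6
I5 add r2: issue@6 deps=(None,4) exec_start@6 write@9
I6 add r1: issue@7 deps=(4,1) exec_start@7 write@8

Answer: 3 4 7 7 6 9 8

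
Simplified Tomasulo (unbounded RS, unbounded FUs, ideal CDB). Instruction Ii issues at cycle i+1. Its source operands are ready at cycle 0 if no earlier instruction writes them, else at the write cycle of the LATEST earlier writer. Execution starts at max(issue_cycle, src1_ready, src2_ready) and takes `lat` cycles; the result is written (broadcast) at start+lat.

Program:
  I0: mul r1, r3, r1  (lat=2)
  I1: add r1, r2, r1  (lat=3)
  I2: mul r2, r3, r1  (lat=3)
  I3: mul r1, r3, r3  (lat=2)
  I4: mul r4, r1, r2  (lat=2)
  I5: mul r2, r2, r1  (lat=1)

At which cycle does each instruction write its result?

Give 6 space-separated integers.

I0 mul r1: issue@1 deps=(None,None) exec_start@1 write@3
I1 add r1: issue@2 deps=(None,0) exec_start@3 write@6
I2 mul r2: issue@3 deps=(None,1) exec_start@6 write@9
I3 mul r1: issue@4 deps=(None,None) exec_start@4 write@6
I4 mul r4: issue@5 deps=(3,2) exec_start@9 write@11
I5 mul r2: issue@6 deps=(2,3) exec_start@9 write@10

Answer: 3 6 9 6 11 10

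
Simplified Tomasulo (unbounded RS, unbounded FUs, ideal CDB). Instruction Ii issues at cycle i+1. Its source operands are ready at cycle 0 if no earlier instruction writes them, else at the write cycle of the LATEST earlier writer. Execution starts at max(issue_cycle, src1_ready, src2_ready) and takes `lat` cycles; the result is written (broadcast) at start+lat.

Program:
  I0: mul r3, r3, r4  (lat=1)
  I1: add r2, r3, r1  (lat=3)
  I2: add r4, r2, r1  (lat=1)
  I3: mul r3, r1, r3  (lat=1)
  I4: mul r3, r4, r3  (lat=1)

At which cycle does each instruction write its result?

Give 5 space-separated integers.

I0 mul r3: issue@1 deps=(None,None) exec_start@1 write@2
I1 add r2: issue@2 deps=(0,None) exec_start@2 write@5
I2 add r4: issue@3 deps=(1,None) exec_start@5 write@6
I3 mul r3: issue@4 deps=(None,0) exec_start@4 write@5
I4 mul r3: issue@5 deps=(2,3) exec_start@6 write@7

Answer: 2 5 6 5 7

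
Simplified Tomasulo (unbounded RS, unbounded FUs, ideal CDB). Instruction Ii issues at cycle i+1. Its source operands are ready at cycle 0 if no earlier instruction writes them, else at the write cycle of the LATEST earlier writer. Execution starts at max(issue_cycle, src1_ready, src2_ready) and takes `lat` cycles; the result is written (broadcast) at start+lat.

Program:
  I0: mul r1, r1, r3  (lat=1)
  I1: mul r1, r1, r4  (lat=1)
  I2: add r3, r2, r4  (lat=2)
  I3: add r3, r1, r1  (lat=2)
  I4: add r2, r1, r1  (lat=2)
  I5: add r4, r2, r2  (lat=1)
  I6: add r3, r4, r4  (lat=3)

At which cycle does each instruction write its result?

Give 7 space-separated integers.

Answer: 2 3 5 6 7 8 11

Derivation:
I0 mul r1: issue@1 deps=(None,None) exec_start@1 write@2
I1 mul r1: issue@2 deps=(0,None) exec_start@2 write@3
I2 add r3: issue@3 deps=(None,None) exec_start@3 write@5
I3 add r3: issue@4 deps=(1,1) exec_start@4 write@6
I4 add r2: issue@5 deps=(1,1) exec_start@5 write@7
I5 add r4: issue@6 deps=(4,4) exec_start@7 write@8
I6 add r3: issue@7 deps=(5,5) exec_start@8 write@11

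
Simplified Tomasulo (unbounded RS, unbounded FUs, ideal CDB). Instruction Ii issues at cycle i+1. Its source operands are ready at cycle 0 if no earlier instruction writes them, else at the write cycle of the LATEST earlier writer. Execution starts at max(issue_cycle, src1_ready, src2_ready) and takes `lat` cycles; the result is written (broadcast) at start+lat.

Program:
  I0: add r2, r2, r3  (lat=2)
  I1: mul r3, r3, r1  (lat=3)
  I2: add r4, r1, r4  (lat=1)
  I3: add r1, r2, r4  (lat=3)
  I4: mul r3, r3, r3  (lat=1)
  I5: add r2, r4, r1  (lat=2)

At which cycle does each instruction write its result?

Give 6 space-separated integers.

I0 add r2: issue@1 deps=(None,None) exec_start@1 write@3
I1 mul r3: issue@2 deps=(None,None) exec_start@2 write@5
I2 add r4: issue@3 deps=(None,None) exec_start@3 write@4
I3 add r1: issue@4 deps=(0,2) exec_start@4 write@7
I4 mul r3: issue@5 deps=(1,1) exec_start@5 write@6
I5 add r2: issue@6 deps=(2,3) exec_start@7 write@9

Answer: 3 5 4 7 6 9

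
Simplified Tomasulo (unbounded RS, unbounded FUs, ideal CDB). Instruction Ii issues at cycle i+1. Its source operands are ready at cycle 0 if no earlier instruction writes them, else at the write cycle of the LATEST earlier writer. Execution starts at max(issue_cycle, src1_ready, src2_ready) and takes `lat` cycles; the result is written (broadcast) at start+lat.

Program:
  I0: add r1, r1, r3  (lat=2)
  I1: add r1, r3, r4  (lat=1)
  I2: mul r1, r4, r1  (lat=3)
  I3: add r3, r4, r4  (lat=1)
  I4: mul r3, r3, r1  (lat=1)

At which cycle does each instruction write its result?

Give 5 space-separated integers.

Answer: 3 3 6 5 7

Derivation:
I0 add r1: issue@1 deps=(None,None) exec_start@1 write@3
I1 add r1: issue@2 deps=(None,None) exec_start@2 write@3
I2 mul r1: issue@3 deps=(None,1) exec_start@3 write@6
I3 add r3: issue@4 deps=(None,None) exec_start@4 write@5
I4 mul r3: issue@5 deps=(3,2) exec_start@6 write@7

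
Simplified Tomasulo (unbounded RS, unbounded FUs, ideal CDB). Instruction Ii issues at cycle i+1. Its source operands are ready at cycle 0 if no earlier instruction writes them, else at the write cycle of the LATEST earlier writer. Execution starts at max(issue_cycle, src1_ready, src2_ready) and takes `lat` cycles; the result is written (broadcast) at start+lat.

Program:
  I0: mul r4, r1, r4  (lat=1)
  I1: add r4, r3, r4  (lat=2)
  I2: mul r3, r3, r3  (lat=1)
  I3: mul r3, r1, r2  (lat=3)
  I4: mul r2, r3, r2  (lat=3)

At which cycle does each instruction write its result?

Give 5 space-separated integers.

Answer: 2 4 4 7 10

Derivation:
I0 mul r4: issue@1 deps=(None,None) exec_start@1 write@2
I1 add r4: issue@2 deps=(None,0) exec_start@2 write@4
I2 mul r3: issue@3 deps=(None,None) exec_start@3 write@4
I3 mul r3: issue@4 deps=(None,None) exec_start@4 write@7
I4 mul r2: issue@5 deps=(3,None) exec_start@7 write@10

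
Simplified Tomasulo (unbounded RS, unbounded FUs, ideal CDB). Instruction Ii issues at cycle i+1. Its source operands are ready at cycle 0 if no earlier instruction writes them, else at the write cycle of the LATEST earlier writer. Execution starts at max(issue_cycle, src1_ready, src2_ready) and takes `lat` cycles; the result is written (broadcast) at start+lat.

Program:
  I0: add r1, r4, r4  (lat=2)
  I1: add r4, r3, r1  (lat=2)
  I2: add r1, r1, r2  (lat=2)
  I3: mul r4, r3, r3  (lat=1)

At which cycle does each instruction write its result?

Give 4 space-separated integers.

Answer: 3 5 5 5

Derivation:
I0 add r1: issue@1 deps=(None,None) exec_start@1 write@3
I1 add r4: issue@2 deps=(None,0) exec_start@3 write@5
I2 add r1: issue@3 deps=(0,None) exec_start@3 write@5
I3 mul r4: issue@4 deps=(None,None) exec_start@4 write@5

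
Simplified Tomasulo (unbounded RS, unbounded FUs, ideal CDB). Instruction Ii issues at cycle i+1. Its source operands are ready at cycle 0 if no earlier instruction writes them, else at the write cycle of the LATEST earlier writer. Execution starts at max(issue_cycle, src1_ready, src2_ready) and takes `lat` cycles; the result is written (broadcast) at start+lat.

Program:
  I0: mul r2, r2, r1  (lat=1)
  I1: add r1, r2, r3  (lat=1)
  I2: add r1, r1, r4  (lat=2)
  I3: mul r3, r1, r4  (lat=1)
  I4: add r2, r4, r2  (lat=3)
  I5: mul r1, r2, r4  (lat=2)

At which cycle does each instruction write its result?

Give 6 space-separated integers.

I0 mul r2: issue@1 deps=(None,None) exec_start@1 write@2
I1 add r1: issue@2 deps=(0,None) exec_start@2 write@3
I2 add r1: issue@3 deps=(1,None) exec_start@3 write@5
I3 mul r3: issue@4 deps=(2,None) exec_start@5 write@6
I4 add r2: issue@5 deps=(None,0) exec_start@5 write@8
I5 mul r1: issue@6 deps=(4,None) exec_start@8 write@10

Answer: 2 3 5 6 8 10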